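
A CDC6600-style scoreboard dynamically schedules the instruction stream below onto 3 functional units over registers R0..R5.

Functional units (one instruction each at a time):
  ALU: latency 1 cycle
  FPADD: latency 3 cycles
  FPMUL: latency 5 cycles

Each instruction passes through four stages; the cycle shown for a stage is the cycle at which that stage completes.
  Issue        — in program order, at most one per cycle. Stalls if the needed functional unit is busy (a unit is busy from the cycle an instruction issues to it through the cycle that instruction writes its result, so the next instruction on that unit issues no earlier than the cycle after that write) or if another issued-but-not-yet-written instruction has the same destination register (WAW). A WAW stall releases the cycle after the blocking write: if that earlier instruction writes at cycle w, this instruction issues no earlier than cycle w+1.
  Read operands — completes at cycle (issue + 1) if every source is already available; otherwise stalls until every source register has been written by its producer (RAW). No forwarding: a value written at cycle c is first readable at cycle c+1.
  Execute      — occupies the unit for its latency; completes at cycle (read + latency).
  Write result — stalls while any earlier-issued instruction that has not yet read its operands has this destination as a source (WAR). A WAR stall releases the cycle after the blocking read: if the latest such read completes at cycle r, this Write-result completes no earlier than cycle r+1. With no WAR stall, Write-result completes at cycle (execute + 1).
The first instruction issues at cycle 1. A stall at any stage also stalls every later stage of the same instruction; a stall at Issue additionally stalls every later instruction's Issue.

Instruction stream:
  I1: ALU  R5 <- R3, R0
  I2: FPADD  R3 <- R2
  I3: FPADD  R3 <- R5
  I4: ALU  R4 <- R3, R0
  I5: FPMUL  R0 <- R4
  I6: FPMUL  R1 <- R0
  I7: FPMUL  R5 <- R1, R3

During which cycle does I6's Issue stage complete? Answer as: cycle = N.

[1] I1 dispatched to ALU
[2] I1 operands ready | I2 dispatched to FPADD
[3] I1 complete | I2 operands ready
[4] R5←I1
[6] I2 complete
[7] R3←I2
[8] I3 dispatched to FPADD
[9] I3 operands ready | I4 dispatched to ALU
[10] I5 dispatched to FPMUL
[12] I3 complete
[13] R3←I3
[14] I4 operands ready
[15] I4 complete
[16] R4←I4
[17] I5 operands ready
[22] I5 complete
[23] R0←I5
[24] I6 dispatched to FPMUL
[25] I6 operands ready
[30] I6 complete
[31] R1←I6
[32] I7 dispatched to FPMUL
[33] I7 operands ready
[38] I7 complete
[39] R5←I7

cycle = 24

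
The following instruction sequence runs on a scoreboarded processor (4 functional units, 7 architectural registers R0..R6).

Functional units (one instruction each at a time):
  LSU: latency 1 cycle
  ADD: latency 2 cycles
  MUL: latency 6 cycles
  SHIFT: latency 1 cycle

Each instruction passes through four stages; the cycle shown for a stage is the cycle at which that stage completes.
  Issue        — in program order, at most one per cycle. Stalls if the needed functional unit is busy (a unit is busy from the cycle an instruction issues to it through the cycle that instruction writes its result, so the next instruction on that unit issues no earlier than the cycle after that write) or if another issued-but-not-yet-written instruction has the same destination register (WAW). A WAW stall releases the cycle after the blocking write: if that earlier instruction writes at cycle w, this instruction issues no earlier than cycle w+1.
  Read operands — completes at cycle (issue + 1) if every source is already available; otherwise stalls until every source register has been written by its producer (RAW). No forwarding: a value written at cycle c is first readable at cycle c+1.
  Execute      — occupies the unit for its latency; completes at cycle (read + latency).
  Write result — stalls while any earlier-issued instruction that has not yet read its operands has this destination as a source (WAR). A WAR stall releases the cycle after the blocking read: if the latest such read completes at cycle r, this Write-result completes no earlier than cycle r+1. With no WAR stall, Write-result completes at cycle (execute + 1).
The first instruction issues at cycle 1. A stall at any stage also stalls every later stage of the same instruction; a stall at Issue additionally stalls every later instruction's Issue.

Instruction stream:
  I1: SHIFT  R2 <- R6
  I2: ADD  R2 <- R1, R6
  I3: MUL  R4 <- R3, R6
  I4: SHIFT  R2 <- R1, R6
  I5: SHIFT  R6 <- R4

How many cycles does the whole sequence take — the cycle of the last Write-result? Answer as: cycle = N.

cycle = 17

I1  is:1  ro:2  ex:3  wr:4
I2  is:5  ro:6  ex:8  wr:9  — WAW R2: wait I1 write@4
I3  is:6  ro:7  ex:13  wr:14
I4  is:10  ro:11  ex:12  wr:13  — WAW R2: wait I2 write@9
I5  is:14  ro:15  ex:16  wr:17  — struct: SHIFT busy until I4 writes@13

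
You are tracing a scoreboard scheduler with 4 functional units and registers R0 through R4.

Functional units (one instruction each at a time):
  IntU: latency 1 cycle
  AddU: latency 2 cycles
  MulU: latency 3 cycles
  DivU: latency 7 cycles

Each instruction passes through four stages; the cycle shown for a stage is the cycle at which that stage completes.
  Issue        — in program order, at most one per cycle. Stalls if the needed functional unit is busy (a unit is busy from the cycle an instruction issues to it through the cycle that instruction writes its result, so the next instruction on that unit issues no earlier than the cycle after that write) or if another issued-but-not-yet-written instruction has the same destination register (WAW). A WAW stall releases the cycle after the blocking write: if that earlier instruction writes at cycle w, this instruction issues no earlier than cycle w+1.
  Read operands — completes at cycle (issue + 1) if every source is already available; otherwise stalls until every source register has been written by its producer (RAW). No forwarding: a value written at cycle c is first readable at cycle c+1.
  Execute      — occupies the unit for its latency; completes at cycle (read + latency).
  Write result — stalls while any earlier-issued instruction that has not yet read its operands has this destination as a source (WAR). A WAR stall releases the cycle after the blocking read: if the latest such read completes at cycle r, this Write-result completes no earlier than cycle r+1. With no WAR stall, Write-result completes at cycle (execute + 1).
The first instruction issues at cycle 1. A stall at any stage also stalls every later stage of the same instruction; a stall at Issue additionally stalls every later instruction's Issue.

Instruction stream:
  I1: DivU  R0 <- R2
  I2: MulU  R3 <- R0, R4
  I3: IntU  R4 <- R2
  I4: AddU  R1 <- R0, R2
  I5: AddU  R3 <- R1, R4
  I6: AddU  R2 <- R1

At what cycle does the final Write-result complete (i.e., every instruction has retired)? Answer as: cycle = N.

cycle = 25

[1] issue I1 (DivU)
[2] I1 read-ops · issue I2 (MulU)
[3] issue I3 (IntU)
[4] I3 read-ops · issue I4 (AddU)
[5] I3 finished on IntU
[9] I1 finished on DivU
[10] I1→R0
[11] I2 read-ops · I4 read-ops
[12] I3→R4
[13] I4 finished on AddU
[14] I2 finished on MulU · I4→R1
[15] I2→R3
[16] issue I5 (AddU)
[17] I5 read-ops
[19] I5 finished on AddU
[20] I5→R3
[21] issue I6 (AddU)
[22] I6 read-ops
[24] I6 finished on AddU
[25] I6→R2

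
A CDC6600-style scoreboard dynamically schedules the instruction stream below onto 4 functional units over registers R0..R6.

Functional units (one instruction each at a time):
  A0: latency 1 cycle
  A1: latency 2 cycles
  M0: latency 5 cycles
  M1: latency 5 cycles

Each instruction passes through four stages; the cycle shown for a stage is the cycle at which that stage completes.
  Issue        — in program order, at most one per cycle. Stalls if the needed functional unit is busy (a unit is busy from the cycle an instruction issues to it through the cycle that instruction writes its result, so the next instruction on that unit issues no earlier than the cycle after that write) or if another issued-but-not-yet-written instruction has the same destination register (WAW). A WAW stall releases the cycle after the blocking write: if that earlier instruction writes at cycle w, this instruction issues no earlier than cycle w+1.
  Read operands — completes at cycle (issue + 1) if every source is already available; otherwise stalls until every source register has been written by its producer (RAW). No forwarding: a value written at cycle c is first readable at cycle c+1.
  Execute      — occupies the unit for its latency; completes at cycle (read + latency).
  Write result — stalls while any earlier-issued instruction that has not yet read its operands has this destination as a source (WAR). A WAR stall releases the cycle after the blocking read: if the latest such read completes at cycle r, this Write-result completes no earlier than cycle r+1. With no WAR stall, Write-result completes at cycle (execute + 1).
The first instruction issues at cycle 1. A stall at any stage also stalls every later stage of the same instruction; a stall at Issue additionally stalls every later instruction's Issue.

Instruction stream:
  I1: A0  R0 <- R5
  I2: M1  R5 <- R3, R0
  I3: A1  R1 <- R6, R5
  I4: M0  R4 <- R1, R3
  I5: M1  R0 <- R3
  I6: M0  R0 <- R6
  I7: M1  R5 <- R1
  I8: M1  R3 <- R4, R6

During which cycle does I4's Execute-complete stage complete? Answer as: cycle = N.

I1: IS=1 RO=2 EX=3 WR=4
I2: IS=2 RO=5 EX=10 WR=11  [RAW R0: wait I1 write@4]
I3: IS=3 RO=12 EX=14 WR=15  [RAW R5: wait I2 write@11]
I4: IS=4 RO=16 EX=21 WR=22  [RAW R1: wait I3 write@15]
I5: IS=12 RO=13 EX=18 WR=19  [struct: M1 busy until I2 writes@11]
I6: IS=23 RO=24 EX=29 WR=30  [struct: M0 busy until I4 writes@22]
I7: IS=24 RO=25 EX=30 WR=31
I8: IS=32 RO=33 EX=38 WR=39  [struct: M1 busy until I7 writes@31]

cycle = 21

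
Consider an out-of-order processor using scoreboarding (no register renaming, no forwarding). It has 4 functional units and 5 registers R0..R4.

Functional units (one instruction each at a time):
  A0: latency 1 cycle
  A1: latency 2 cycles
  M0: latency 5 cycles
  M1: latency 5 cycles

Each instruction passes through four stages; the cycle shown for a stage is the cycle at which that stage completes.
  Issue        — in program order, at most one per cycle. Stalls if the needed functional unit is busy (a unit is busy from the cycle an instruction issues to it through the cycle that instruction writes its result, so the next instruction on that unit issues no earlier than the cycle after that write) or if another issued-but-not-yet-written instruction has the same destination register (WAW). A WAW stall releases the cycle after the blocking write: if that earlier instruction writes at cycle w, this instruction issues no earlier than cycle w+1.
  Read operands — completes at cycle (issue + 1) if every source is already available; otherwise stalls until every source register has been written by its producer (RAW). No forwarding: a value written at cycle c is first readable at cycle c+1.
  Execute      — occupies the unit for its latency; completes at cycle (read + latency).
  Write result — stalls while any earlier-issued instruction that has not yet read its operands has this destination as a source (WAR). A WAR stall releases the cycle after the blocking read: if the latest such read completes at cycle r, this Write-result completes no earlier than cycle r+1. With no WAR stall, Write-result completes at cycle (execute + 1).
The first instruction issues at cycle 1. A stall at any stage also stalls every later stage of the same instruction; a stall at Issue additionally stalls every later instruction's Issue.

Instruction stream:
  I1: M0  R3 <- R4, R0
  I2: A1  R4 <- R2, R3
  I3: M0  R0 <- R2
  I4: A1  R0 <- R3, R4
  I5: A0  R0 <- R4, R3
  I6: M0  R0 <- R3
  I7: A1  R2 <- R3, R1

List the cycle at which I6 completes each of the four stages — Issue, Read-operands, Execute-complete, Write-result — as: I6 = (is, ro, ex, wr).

cycle 1: issue I1 (M0)
cycle 2: I1 read-ops, issue I2 (A1)
cycle 7: I1 finished on M0
cycle 8: I1→R3
cycle 9: I2 read-ops, issue I3 (M0)
cycle 10: I3 read-ops
cycle 11: I2 finished on A1
cycle 12: I2→R4
cycle 15: I3 finished on M0
cycle 16: I3→R0
cycle 17: issue I4 (A1)
cycle 18: I4 read-ops
cycle 20: I4 finished on A1
cycle 21: I4→R0
cycle 22: issue I5 (A0)
cycle 23: I5 read-ops
cycle 24: I5 finished on A0
cycle 25: I5→R0
cycle 26: issue I6 (M0)
cycle 27: I6 read-ops, issue I7 (A1)
cycle 28: I7 read-ops
cycle 30: I7 finished on A1
cycle 31: I7→R2
cycle 32: I6 finished on M0
cycle 33: I6→R0

I6 = (26, 27, 32, 33)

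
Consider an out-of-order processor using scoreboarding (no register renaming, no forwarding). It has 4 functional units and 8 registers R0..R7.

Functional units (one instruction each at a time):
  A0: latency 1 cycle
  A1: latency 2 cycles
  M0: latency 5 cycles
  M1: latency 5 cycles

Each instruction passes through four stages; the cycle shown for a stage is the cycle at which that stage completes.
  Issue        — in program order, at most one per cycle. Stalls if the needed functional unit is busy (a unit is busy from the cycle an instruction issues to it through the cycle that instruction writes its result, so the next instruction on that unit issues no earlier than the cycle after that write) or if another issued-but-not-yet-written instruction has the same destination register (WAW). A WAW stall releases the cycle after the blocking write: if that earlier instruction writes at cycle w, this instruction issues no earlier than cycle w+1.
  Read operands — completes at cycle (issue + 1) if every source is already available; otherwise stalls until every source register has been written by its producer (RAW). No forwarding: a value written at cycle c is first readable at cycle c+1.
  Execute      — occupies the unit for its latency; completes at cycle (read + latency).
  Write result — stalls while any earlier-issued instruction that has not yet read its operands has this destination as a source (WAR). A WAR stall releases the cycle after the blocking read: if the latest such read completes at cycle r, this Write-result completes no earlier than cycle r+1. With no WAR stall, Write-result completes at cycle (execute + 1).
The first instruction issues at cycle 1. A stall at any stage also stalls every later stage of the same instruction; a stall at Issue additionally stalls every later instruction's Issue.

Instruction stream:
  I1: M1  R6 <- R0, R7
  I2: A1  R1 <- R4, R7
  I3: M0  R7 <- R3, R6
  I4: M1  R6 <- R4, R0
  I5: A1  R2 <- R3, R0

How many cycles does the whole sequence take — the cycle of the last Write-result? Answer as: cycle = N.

I1 -> (1, 2, 7, 8)
I2 -> (2, 3, 5, 6)
I3 -> (3, 9, 14, 15)  // RAW R6: wait I1 write@8
I4 -> (9, 10, 15, 16)  // struct: M1 busy until I1 writes@8
I5 -> (10, 11, 13, 14)

cycle = 16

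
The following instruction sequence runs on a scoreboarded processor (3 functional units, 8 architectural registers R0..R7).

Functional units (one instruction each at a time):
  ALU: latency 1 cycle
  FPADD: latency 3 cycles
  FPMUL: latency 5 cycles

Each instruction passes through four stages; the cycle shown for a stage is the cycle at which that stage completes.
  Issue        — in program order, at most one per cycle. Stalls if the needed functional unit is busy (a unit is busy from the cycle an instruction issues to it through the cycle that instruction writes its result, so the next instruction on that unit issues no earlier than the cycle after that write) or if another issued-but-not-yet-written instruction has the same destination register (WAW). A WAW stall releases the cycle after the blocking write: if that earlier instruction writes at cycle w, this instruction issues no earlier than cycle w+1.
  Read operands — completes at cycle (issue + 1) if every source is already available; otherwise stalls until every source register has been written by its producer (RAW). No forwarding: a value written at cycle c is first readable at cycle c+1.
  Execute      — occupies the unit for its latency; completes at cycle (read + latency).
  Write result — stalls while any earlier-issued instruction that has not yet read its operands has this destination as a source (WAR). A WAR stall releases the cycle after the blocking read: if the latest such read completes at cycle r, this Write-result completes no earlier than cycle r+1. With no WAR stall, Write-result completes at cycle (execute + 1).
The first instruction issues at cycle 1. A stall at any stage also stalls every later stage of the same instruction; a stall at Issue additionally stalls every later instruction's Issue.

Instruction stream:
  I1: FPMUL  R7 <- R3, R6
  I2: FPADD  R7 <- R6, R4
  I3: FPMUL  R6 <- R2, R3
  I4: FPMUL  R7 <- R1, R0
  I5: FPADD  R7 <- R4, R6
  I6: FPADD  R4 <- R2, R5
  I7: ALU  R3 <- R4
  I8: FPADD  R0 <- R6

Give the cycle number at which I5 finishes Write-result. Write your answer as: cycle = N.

cycle = 31

[1] I1 issues→FPMUL
[2] I1 reads
[7] I1 exec-done
[8] I1 writes R7
[9] I2 issues→FPADD
[10] I2 reads · I3 issues→FPMUL
[11] I3 reads
[13] I2 exec-done
[14] I2 writes R7
[16] I3 exec-done
[17] I3 writes R6
[18] I4 issues→FPMUL
[19] I4 reads
[24] I4 exec-done
[25] I4 writes R7
[26] I5 issues→FPADD
[27] I5 reads
[30] I5 exec-done
[31] I5 writes R7
[32] I6 issues→FPADD
[33] I6 reads · I7 issues→ALU
[36] I6 exec-done
[37] I6 writes R4
[38] I7 reads · I8 issues→FPADD
[39] I7 exec-done · I8 reads
[40] I7 writes R3
[42] I8 exec-done
[43] I8 writes R0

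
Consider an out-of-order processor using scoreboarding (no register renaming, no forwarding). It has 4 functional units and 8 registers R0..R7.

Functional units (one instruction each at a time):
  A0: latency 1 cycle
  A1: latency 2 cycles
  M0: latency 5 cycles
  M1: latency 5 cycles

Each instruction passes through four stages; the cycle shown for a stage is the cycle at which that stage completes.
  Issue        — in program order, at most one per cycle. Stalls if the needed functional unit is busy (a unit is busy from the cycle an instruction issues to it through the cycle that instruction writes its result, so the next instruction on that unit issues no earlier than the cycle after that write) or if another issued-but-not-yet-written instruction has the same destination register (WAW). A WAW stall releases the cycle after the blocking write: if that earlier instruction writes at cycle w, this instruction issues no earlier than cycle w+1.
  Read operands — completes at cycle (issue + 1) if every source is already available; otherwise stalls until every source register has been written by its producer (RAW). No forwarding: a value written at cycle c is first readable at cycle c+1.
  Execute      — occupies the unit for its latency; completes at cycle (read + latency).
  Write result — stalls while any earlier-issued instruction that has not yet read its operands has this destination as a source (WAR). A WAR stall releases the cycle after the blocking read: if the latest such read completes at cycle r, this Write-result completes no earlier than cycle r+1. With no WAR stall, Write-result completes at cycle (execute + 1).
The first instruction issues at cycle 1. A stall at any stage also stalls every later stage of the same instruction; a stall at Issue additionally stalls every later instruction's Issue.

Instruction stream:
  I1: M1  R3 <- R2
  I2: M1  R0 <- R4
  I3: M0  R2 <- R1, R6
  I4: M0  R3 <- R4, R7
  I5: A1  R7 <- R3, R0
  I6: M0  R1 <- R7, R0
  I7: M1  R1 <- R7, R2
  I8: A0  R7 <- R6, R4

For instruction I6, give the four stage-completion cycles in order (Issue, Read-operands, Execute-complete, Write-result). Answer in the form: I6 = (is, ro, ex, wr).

I6 = (26, 30, 35, 36)

[1] I1 issues→M1
[2] I1 reads
[7] I1 exec-done
[8] I1 writes R3
[9] I2 issues→M1
[10] I2 reads · I3 issues→M0
[11] I3 reads
[15] I2 exec-done
[16] I2 writes R0 · I3 exec-done
[17] I3 writes R2
[18] I4 issues→M0
[19] I4 reads · I5 issues→A1
[24] I4 exec-done
[25] I4 writes R3
[26] I5 reads · I6 issues→M0
[28] I5 exec-done
[29] I5 writes R7
[30] I6 reads
[35] I6 exec-done
[36] I6 writes R1
[37] I7 issues→M1
[38] I7 reads · I8 issues→A0
[39] I8 reads
[40] I8 exec-done
[41] I8 writes R7
[43] I7 exec-done
[44] I7 writes R1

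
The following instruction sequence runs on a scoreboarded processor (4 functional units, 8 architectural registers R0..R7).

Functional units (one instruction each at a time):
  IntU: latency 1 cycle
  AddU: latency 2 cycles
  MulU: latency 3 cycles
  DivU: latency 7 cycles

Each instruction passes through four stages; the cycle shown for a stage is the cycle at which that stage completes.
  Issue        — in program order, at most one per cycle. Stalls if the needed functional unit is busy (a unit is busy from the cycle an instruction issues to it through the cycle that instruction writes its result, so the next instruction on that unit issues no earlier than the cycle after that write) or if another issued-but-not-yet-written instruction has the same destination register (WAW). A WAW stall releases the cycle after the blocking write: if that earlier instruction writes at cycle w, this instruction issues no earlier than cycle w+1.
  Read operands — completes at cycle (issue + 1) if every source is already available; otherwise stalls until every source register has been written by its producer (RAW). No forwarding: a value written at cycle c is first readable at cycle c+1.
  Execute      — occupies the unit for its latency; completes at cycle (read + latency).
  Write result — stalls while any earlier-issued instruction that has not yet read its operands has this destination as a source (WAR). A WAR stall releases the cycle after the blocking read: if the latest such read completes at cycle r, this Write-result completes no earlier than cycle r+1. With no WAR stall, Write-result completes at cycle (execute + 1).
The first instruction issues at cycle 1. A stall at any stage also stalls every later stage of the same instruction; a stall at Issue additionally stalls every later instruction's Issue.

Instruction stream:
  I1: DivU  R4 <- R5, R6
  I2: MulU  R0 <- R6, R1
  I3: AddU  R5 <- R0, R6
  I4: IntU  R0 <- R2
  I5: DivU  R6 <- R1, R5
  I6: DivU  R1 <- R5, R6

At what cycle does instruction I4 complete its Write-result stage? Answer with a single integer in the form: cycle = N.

cycle 1: I1 issues→DivU
cycle 2: I1 reads · I2 issues→MulU
cycle 3: I2 reads · I3 issues→AddU
cycle 6: I2 exec-done
cycle 7: I2 writes R0
cycle 8: I3 reads · I4 issues→IntU
cycle 9: I1 exec-done · I4 reads
cycle 10: I1 writes R4 · I3 exec-done · I4 exec-done
cycle 11: I3 writes R5 · I4 writes R0 · I5 issues→DivU
cycle 12: I5 reads
cycle 19: I5 exec-done
cycle 20: I5 writes R6
cycle 21: I6 issues→DivU
cycle 22: I6 reads
cycle 29: I6 exec-done
cycle 30: I6 writes R1

cycle = 11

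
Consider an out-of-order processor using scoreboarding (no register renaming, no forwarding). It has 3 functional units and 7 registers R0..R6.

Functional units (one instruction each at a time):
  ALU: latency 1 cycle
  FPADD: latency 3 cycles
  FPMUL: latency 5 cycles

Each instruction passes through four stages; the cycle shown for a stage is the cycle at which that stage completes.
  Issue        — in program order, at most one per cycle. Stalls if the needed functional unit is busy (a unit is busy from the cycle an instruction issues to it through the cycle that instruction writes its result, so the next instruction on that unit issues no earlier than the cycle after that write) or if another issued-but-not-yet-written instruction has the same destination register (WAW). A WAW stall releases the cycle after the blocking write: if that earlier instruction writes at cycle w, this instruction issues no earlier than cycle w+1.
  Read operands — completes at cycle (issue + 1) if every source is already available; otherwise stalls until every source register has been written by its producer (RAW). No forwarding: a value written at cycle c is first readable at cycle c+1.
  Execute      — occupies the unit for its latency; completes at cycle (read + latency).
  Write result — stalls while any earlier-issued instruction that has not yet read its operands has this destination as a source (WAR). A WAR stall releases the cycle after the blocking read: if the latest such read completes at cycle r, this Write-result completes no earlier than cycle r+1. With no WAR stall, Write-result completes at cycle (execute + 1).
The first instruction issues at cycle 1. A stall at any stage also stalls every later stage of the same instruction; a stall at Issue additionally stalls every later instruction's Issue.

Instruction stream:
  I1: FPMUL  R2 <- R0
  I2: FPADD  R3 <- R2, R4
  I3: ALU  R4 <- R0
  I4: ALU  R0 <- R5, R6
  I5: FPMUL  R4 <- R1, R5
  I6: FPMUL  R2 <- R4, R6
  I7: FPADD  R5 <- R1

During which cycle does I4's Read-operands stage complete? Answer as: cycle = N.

cycle = 12

[1] I1 dispatched to FPMUL
[2] I1 operands ready | I2 dispatched to FPADD
[3] I3 dispatched to ALU
[4] I3 operands ready
[5] I3 complete
[7] I1 complete
[8] R2←I1
[9] I2 operands ready
[10] R4←I3
[11] I4 dispatched to ALU
[12] I2 complete | I4 operands ready | I5 dispatched to FPMUL
[13] R3←I2 | I4 complete | I5 operands ready
[14] R0←I4
[18] I5 complete
[19] R4←I5
[20] I6 dispatched to FPMUL
[21] I6 operands ready | I7 dispatched to FPADD
[22] I7 operands ready
[25] I7 complete
[26] I6 complete | R5←I7
[27] R2←I6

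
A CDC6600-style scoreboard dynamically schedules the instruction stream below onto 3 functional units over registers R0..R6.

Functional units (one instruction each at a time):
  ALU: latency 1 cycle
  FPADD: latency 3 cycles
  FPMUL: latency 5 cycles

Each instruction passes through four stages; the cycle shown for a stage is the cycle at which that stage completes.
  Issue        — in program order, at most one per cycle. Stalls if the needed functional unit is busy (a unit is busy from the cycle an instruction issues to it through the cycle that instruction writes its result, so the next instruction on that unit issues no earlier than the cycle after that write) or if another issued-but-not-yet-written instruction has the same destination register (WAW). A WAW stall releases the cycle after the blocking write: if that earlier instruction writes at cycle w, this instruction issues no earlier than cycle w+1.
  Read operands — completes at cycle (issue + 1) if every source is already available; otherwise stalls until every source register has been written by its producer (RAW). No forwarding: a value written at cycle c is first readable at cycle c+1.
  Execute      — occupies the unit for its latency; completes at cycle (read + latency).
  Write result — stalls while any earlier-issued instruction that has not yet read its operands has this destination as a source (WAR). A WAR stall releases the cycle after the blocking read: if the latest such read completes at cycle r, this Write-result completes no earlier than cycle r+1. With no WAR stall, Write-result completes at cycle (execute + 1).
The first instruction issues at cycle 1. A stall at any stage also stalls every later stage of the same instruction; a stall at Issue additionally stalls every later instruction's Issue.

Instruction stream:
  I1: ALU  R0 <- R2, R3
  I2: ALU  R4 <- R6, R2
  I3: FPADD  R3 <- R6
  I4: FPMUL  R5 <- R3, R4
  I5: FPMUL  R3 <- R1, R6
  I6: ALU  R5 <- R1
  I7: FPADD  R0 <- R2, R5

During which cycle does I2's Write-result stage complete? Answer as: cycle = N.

cycle = 8

cycle 1: I1 issues→ALU
cycle 2: I1 reads
cycle 3: I1 exec-done
cycle 4: I1 writes R0
cycle 5: I2 issues→ALU
cycle 6: I2 reads, I3 issues→FPADD
cycle 7: I2 exec-done, I3 reads, I4 issues→FPMUL
cycle 8: I2 writes R4
cycle 10: I3 exec-done
cycle 11: I3 writes R3
cycle 12: I4 reads
cycle 17: I4 exec-done
cycle 18: I4 writes R5
cycle 19: I5 issues→FPMUL
cycle 20: I5 reads, I6 issues→ALU
cycle 21: I6 reads, I7 issues→FPADD
cycle 22: I6 exec-done
cycle 23: I6 writes R5
cycle 24: I7 reads
cycle 25: I5 exec-done
cycle 26: I5 writes R3
cycle 27: I7 exec-done
cycle 28: I7 writes R0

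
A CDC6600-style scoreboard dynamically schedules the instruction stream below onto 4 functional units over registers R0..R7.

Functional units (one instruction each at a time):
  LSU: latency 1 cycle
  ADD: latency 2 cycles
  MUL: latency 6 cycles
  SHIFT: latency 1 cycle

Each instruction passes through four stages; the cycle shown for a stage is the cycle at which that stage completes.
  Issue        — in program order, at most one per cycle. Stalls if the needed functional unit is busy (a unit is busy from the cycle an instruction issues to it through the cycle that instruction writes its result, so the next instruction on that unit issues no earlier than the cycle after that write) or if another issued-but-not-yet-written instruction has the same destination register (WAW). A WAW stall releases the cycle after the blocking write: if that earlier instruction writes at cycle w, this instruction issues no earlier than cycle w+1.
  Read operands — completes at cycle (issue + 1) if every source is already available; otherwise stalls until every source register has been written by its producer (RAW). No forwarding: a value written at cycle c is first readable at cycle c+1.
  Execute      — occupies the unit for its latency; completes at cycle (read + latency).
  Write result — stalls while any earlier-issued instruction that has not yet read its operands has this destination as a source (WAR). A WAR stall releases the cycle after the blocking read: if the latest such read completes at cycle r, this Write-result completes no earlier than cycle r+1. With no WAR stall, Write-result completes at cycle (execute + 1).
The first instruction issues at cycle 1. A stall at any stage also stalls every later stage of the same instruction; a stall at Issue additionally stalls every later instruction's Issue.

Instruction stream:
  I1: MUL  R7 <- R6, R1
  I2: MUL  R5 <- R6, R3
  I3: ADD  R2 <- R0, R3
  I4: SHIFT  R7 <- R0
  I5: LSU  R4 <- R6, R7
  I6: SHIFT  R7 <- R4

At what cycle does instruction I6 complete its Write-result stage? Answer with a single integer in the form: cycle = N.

t=1  I1 dispatched to MUL
t=2  I1 operands ready
t=8  I1 complete
t=9  R7←I1
t=10  I2 dispatched to MUL
t=11  I2 operands ready, I3 dispatched to ADD
t=12  I3 operands ready, I4 dispatched to SHIFT
t=13  I4 operands ready, I5 dispatched to LSU
t=14  I3 complete, I4 complete
t=15  R2←I3, R7←I4
t=16  I5 operands ready, I6 dispatched to SHIFT
t=17  I2 complete, I5 complete
t=18  R5←I2, R4←I5
t=19  I6 operands ready
t=20  I6 complete
t=21  R7←I6

cycle = 21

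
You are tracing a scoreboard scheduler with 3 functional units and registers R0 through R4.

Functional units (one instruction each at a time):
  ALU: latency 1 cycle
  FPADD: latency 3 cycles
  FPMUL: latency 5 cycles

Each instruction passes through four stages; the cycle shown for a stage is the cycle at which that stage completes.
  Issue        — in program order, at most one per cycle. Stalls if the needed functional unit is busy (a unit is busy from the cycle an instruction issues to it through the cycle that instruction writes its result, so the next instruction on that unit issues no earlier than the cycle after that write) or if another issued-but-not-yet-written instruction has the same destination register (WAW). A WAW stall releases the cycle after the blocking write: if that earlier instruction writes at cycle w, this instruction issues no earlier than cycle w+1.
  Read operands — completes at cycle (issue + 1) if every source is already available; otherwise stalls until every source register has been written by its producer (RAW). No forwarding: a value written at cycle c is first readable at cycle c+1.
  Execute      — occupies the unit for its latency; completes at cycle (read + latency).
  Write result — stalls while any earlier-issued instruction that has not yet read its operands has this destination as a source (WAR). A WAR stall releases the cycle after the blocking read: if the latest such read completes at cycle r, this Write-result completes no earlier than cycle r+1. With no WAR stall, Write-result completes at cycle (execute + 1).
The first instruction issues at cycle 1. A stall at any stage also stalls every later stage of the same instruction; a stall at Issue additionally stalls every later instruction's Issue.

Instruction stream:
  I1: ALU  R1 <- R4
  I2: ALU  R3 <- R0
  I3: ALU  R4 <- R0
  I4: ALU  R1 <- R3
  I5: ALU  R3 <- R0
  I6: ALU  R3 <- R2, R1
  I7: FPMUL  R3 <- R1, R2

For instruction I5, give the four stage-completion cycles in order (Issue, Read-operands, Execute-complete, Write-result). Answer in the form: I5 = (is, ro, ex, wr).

I5 = (17, 18, 19, 20)

c1: issue I1 (ALU)
c2: I1 read-ops
c3: I1 finished on ALU
c4: I1→R1
c5: issue I2 (ALU)
c6: I2 read-ops
c7: I2 finished on ALU
c8: I2→R3
c9: issue I3 (ALU)
c10: I3 read-ops
c11: I3 finished on ALU
c12: I3→R4
c13: issue I4 (ALU)
c14: I4 read-ops
c15: I4 finished on ALU
c16: I4→R1
c17: issue I5 (ALU)
c18: I5 read-ops
c19: I5 finished on ALU
c20: I5→R3
c21: issue I6 (ALU)
c22: I6 read-ops
c23: I6 finished on ALU
c24: I6→R3
c25: issue I7 (FPMUL)
c26: I7 read-ops
c31: I7 finished on FPMUL
c32: I7→R3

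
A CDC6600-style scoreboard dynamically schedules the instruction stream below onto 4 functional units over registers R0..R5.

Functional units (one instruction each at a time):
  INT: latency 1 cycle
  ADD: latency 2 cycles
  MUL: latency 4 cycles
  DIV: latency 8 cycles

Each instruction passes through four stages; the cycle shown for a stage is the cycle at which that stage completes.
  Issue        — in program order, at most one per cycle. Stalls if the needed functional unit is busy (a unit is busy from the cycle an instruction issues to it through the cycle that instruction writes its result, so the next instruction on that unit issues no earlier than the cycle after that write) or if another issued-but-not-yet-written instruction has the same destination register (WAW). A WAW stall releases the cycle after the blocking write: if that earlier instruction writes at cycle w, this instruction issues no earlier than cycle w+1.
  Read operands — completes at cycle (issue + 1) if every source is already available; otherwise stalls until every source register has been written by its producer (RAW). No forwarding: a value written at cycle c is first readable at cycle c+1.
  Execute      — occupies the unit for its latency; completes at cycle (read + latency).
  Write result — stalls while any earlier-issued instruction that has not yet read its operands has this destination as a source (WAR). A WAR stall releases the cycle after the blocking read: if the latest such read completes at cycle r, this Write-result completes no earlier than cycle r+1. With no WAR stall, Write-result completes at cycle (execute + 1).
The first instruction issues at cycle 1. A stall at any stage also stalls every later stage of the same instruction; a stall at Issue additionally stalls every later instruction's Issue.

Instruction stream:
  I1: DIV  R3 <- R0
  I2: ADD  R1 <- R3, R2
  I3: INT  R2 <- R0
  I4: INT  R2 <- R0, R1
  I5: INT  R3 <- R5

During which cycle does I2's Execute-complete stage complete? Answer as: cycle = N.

cycle = 14

I1 -> (1, 2, 10, 11)
I2 -> (2, 12, 14, 15)  // RAW R3: wait I1 write@11
I3 -> (3, 4, 5, 13)  // WAR R2: wait I2 read@12
I4 -> (14, 16, 17, 18)  // struct: INT busy until I3 writes@13, RAW R1: wait I2 write@15
I5 -> (19, 20, 21, 22)  // struct: INT busy until I4 writes@18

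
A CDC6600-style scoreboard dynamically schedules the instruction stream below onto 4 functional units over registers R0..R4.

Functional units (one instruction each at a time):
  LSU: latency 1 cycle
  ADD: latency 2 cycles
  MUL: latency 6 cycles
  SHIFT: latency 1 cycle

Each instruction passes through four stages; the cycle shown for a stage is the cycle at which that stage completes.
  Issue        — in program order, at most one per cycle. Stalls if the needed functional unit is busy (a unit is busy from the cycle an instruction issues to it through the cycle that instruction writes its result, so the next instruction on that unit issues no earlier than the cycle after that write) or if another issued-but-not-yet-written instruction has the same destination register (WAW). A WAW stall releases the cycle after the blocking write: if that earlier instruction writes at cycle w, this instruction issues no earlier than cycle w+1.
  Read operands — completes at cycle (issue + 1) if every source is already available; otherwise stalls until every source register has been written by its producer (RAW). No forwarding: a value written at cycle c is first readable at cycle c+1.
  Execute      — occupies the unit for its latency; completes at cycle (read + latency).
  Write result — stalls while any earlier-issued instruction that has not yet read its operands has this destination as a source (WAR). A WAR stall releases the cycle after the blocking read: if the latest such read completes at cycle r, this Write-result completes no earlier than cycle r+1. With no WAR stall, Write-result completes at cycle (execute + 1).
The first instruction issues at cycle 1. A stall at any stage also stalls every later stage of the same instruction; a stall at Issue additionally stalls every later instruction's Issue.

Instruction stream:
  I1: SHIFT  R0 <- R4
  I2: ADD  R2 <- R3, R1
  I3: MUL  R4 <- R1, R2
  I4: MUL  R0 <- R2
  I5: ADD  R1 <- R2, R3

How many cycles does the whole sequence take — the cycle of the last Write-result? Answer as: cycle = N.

cycle = 23

[1] I1 dispatched to SHIFT
[2] I1 operands ready · I2 dispatched to ADD
[3] I1 complete · I2 operands ready · I3 dispatched to MUL
[4] R0←I1
[5] I2 complete
[6] R2←I2
[7] I3 operands ready
[13] I3 complete
[14] R4←I3
[15] I4 dispatched to MUL
[16] I4 operands ready · I5 dispatched to ADD
[17] I5 operands ready
[19] I5 complete
[20] R1←I5
[22] I4 complete
[23] R0←I4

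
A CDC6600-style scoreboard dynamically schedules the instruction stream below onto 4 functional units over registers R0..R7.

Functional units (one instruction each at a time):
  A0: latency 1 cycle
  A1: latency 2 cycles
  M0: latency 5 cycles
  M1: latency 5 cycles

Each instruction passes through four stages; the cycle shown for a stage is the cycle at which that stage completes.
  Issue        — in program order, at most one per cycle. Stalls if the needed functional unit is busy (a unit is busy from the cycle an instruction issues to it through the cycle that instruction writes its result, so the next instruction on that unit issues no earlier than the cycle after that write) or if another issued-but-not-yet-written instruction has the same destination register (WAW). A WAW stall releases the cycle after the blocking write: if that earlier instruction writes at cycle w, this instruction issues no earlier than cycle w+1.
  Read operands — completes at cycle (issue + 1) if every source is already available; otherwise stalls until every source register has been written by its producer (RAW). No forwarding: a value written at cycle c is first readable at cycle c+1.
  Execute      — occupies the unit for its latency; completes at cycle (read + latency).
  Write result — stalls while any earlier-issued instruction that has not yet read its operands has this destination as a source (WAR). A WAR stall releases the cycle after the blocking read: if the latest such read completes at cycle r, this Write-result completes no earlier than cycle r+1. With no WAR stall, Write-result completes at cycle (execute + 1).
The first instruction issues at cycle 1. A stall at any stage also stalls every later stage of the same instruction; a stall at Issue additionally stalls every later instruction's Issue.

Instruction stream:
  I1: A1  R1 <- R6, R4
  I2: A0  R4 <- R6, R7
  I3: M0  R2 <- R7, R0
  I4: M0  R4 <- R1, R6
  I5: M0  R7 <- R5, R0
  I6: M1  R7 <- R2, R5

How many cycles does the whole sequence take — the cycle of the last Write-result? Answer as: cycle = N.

cycle = 34

c1: issue I1 (A1)
c2: I1 read-ops · issue I2 (A0)
c3: I2 read-ops · issue I3 (M0)
c4: I1 finished on A1 · I2 finished on A0 · I3 read-ops
c5: I1→R1 · I2→R4
c9: I3 finished on M0
c10: I3→R2
c11: issue I4 (M0)
c12: I4 read-ops
c17: I4 finished on M0
c18: I4→R4
c19: issue I5 (M0)
c20: I5 read-ops
c25: I5 finished on M0
c26: I5→R7
c27: issue I6 (M1)
c28: I6 read-ops
c33: I6 finished on M1
c34: I6→R7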